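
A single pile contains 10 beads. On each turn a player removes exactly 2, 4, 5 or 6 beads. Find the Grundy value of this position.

Build the Grundy sequence with g(k) = mex{g(k−s) : s ∈ {2, 4, 5, 6}, s ≤ k}:
k:     0  1  2  3  4  5  6  7  8  9 10
g(k):  0  0  1  1  2  2  3  3  0  0  1
So g(10) = 1.

1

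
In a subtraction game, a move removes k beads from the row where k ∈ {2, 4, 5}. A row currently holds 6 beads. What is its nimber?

Compute g(0), g(1), … for moves {2, 4, 5}:
k:     0  1  2  3  4  5  6
g(k):  0  0  1  1  2  2  3
So g(6) = 3.

3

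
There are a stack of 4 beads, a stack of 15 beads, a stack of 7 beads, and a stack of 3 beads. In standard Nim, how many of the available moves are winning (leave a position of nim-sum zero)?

Compute the nim-sum pairwise:
4 XOR 15 = 11
11 XOR 7 = 12
12 XOR 3 = 15
The overall nim-sum is X = 15. A stack of size p has a winning move iff p XOR X < p (reduce it to p XOR X).
  4: 4 XOR 15 = 11 ≥ 4 — no move.
  15: 15 XOR 15 = 0 < 15 — winning move (to 0).
  7: 7 XOR 15 = 8 ≥ 7 — no move.
  3: 3 XOR 15 = 12 ≥ 3 — no move.
That gives 1 winning move.

1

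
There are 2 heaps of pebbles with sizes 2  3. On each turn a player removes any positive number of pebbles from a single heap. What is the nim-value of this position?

1

In binary:
  10  (2)
  11  (3)
  --
  01  (1)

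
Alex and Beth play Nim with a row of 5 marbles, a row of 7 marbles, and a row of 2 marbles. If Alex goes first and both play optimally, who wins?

Nim-sum: 5 ^ 7 ^ 2 = 0.
The nim-sum is 0, so this is a P-position: the player to move is in a losing position under optimal play; Alex is about to move from it and so loses — Beth wins.

Beth wins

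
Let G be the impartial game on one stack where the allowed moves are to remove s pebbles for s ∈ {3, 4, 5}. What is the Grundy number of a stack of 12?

1

Grundy values for subtraction set {3, 4, 5}:
g(0) = mex{} = 0
g(1) = mex{} = 0
g(2) = mex{} = 0
g(3) = mex{0} = 1
g(4) = mex{0} = 1
g(5) = mex{0} = 1
g(6) = mex{0,1} = 2
g(7) = mex{0,1} = 2
g(8) = mex{1} = 0
g(9) = mex{1,2} = 0
g(10) = mex{1,2} = 0
g(11) = mex{0,2} = 1
g(12) = mex{0,2} = 1
So g(12) = 1.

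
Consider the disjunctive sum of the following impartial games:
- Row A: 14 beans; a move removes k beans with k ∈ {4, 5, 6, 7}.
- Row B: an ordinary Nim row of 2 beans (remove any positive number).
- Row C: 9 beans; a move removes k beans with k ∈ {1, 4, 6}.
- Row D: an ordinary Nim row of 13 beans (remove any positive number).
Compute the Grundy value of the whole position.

Grundy values for row A (subtraction set {4, 5, 6, 7}):
k:     0  1  2  3  4  5  6  7  8  9 10 11 12 13 14
g(k):  0  0  0  0  1  1  1  1  2  2  2  0  0  0  0
So g(14) = 0.
Row B is a plain Nim row of size 2, so its Grundy value is 2.
For row C, compute g(0), g(1), … with moves {1, 4, 6}:
g(0) = mex{} = 0
g(1) = mex{0} = 1
g(2) = mex{1} = 0
g(3) = mex{0} = 1
g(4) = mex{0,1} = 2
g(5) = mex{1,2} = 0
g(6) = mex{0} = 1
g(7) = mex{1} = 0
g(8) = mex{0,2} = 1
g(9) = mex{0,1} = 2
So g(9) = 2.
Row D is a plain Nim row of size 13, so its Grundy value is 13.
By the Sprague-Grundy theorem, the Grundy value of a sum of independent games is the XOR of the component values.
Combined value = 0 XOR 2 XOR 2 XOR 13 = 13.

13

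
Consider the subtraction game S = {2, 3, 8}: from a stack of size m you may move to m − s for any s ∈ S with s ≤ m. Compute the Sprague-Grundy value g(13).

Build the Grundy sequence with g(k) = mex{g(k−s) : s ∈ {2, 3, 8}, s ≤ k}:
g(0) = mex{} = 0
g(1) = mex{} = 0
g(2) = mex{0} = 1
g(3) = mex{0} = 1
g(4) = mex{0,1} = 2
g(5) = mex{1} = 0
g(6) = mex{1,2} = 0
g(7) = mex{0,2} = 1
g(8) = mex{0} = 1
g(9) = mex{0,1} = 2
g(10) = mex{1} = 0
g(11) = mex{1,2} = 0
g(12) = mex{0,2} = 1
g(13) = mex{0} = 1
So g(13) = 1.

1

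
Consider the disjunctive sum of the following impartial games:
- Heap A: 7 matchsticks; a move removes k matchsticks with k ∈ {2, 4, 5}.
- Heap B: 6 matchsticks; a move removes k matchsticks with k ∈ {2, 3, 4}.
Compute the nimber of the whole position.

For heap A, compute g(0), g(1), … with moves {2, 4, 5}:
k:     0  1  2  3  4  5  6  7
g(k):  0  0  1  1  2  2  3  0
So g(7) = 0.
Build the Grundy sequence for heap B with g(k) = mex{g(k−s) : s ∈ {2, 3, 4}, s ≤ k}:
k:     0  1  2  3  4  5  6
g(k):  0  0  1  1  2  2  0
So g(6) = 0.
The value of a disjunctive sum is the nim-sum of the parts.
Combined value = 0 XOR 0 = 0.

0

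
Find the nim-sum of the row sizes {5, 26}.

Write each in binary and XOR column by column:
  00101  (5)
  11010  (26)
  -----
  11111  (31)

31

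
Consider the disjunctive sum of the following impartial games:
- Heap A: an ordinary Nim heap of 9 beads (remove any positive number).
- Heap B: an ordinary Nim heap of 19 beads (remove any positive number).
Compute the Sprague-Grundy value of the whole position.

Heap A is a plain Nim heap of size 9, so its Grundy value is 9.
Heap B is a plain Nim heap of size 19, so its Grundy value is 19.
By the Sprague-Grundy theorem, the Grundy value of a sum of independent games is the XOR of the component values.
Combined value = 9 XOR 19 = 26.

26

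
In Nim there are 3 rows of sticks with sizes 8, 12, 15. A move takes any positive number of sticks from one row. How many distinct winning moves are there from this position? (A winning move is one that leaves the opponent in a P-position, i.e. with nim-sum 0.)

Compute the nim-sum pairwise:
8 XOR 12 = 4
4 XOR 15 = 11
The overall nim-sum is X = 11. A row of size p has a winning move iff p XOR X < p (reduce it to p XOR X).
  8: 8 XOR 11 = 3 < 8 — winning move (to 3).
  12: 12 XOR 11 = 7 < 12 — winning move (to 7).
  15: 15 XOR 11 = 4 < 15 — winning move (to 4).
That gives 3 winning moves.

3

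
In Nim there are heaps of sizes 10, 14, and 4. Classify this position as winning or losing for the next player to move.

Losing position

In binary:
  1010  (10)
  1110  (14)
  0100  (4)
  ----
  0000  (0)
The nim-sum is 0, so this is a P-position: the player to move is in a losing position under optimal play.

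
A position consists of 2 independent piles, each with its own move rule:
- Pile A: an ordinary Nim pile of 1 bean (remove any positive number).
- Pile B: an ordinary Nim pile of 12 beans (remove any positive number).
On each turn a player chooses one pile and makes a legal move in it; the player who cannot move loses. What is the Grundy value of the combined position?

13

Pile A is a plain Nim pile of size 1, so its Grundy value is 1.
Pile B is a plain Nim pile of size 12, so its Grundy value is 12.
The value of a disjunctive sum is the nim-sum of the parts.
Combined value = 1 XOR 12 = 13.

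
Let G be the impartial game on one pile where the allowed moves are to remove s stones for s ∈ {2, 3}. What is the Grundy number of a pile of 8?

Build the Grundy sequence with g(k) = mex{g(k−s) : s ∈ {2, 3}, s ≤ k}:
g(0) = mex{} = 0
g(1) = mex{} = 0
g(2) = mex{0} = 1
g(3) = mex{0} = 1
g(4) = mex{0,1} = 2
g(5) = mex{1} = 0
g(6) = mex{1,2} = 0
g(7) = mex{0,2} = 1
g(8) = mex{0} = 1
So g(8) = 1.

1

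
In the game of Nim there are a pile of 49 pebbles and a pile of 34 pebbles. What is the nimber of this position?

19

In binary:
  110001  (49)
  100010  (34)
  ------
  010011  (19)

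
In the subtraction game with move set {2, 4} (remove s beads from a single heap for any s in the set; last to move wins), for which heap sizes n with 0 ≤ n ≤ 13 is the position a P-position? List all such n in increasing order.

0, 1, 6, 7, 12, 13

Build the Grundy sequence with g(k) = mex{g(k−s) : s ∈ {2, 4}, s ≤ k}:
k:     0  1  2  3  4  5  6  7  8  9 10 11 12 13
g(k):  0  0  1  1  2  2  0  0  1  1  2  2  0  0
The P-positions (g = 0) in 0..13 are 0, 1, 6, 7, 12, 13.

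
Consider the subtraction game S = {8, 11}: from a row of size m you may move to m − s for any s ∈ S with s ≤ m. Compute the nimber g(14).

1

Build the Grundy sequence with g(k) = mex{g(k−s) : s ∈ {8, 11}, s ≤ k}:
k:     0  1  2  3  4  5  6  7  8  9 10 11 12 13 14
g(k):  0  0  0  0  0  0  0  0  1  1  1  1  1  1  1
So g(14) = 1.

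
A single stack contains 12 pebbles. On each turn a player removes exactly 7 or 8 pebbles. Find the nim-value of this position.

1

Compute g(0), g(1), … for moves {7, 8}:
k:     0  1  2  3  4  5  6  7  8  9 10 11 12
g(k):  0  0  0  0  0  0  0  1  1  1  1  1  1
So g(12) = 1.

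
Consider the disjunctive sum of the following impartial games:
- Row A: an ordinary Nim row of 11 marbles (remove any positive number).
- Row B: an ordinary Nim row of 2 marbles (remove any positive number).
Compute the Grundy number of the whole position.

9

Row A is a plain Nim row of size 11, so its Grundy value is 11.
Row B is a plain Nim row of size 2, so its Grundy value is 2.
The value of a disjunctive sum is the nim-sum of the parts.
Combined value = 11 XOR 2 = 9.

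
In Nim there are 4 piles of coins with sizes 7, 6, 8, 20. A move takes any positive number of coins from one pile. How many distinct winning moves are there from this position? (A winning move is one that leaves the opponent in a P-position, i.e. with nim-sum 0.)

1

Bitwise XOR of the heap sizes:
  00111  (7)
  00110  (6)
  01000  (8)
  10100  (20)
  -----
  11101  (29)
The overall nim-sum is X = 29. A pile of size p has a winning move iff p XOR X < p (reduce it to p XOR X).
  7: 7 XOR 29 = 26 ≥ 7 — no move.
  6: 6 XOR 29 = 27 ≥ 6 — no move.
  8: 8 XOR 29 = 21 ≥ 8 — no move.
  20: 20 XOR 29 = 9 < 20 — winning move (to 9).
That gives 1 winning move.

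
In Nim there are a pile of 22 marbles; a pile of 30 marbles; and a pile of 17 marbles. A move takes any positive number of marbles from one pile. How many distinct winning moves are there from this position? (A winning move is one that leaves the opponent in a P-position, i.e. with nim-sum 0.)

3

Compute the nim-sum pairwise:
22 ⊕ 30 = 8
8 ⊕ 17 = 25
The overall nim-sum is X = 25. A pile of size p has a winning move iff p XOR X < p (reduce it to p XOR X).
  22: 22 XOR 25 = 15 < 22 — winning move (to 15).
  30: 30 XOR 25 = 7 < 30 — winning move (to 7).
  17: 17 XOR 25 = 8 < 17 — winning move (to 8).
That gives 3 winning moves.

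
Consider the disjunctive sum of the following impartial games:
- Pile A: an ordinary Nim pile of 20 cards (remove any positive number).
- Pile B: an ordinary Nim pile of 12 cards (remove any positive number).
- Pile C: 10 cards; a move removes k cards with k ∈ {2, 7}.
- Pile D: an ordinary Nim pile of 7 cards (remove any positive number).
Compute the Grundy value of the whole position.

Pile A is a plain Nim pile of size 20, so its Grundy value is 20.
Pile B is a plain Nim pile of size 12, so its Grundy value is 12.
Grundy values for pile C (subtraction set {2, 7}):
k:     0  1  2  3  4  5  6  7  8  9 10
g(k):  0  0  1  1  0  0  1  1  2  0  0
So g(10) = 0.
Pile D is a plain Nim pile of size 7, so its Grundy value is 7.
The value of a disjunctive sum is the nim-sum of the parts.
Combined value = 20 XOR 12 XOR 0 XOR 7 = 31.

31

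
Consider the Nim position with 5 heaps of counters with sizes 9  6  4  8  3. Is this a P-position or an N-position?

P-position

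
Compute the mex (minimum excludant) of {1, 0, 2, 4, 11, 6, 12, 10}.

3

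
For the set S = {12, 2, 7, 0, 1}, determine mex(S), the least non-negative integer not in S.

The values 0, 1, 2 are all present; 3 is the first non-negative integer missing from the set.

3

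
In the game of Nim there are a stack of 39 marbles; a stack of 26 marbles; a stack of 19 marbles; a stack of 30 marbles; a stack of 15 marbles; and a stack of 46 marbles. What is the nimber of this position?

Compute the nim-sum pairwise:
39 ^ 26 = 61
61 ^ 19 = 46
46 ^ 30 = 48
48 ^ 15 = 63
63 ^ 46 = 17

17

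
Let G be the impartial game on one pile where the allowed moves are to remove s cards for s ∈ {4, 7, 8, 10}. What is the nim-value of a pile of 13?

3

Build the Grundy sequence with g(k) = mex{g(k−s) : s ∈ {4, 7, 8, 10}, s ≤ k}:
g(0) = mex{} = 0
g(1) = mex{} = 0
g(2) = mex{} = 0
g(3) = mex{} = 0
g(4) = mex{0} = 1
g(5) = mex{0} = 1
g(6) = mex{0} = 1
g(7) = mex{0} = 1
g(8) = mex{0,1} = 2
g(9) = mex{0,1} = 2
g(10) = mex{0,1} = 2
g(11) = mex{0,1} = 2
g(12) = mex{0,1,2} = 3
g(13) = mex{0,1,2} = 3
So g(13) = 3.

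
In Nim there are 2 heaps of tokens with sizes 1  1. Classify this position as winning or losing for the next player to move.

Nim-sum: 1 ⊕ 1 = 0.
The nim-sum is 0, so this is a P-position: the player to move is in a losing position under optimal play.

Losing position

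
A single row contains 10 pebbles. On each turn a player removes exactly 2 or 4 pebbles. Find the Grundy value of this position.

Compute g(0), g(1), … for moves {2, 4}:
g(0) = mex{} = 0
g(1) = mex{} = 0
g(2) = mex{0} = 1
g(3) = mex{0} = 1
g(4) = mex{0,1} = 2
g(5) = mex{0,1} = 2
g(6) = mex{1,2} = 0
g(7) = mex{1,2} = 0
g(8) = mex{0,2} = 1
g(9) = mex{0,2} = 1
g(10) = mex{0,1} = 2
So g(10) = 2.

2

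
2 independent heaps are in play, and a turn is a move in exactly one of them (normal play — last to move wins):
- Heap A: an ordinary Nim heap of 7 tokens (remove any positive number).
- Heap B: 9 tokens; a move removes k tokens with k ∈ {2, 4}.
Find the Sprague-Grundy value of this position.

Heap A is a plain Nim heap of size 7, so its Grundy value is 7.
Build the Grundy sequence for heap B with g(k) = mex{g(k−s) : s ∈ {2, 4}, s ≤ k}:
k:     0  1  2  3  4  5  6  7  8  9
g(k):  0  0  1  1  2  2  0  0  1  1
So g(9) = 1.
By the Sprague-Grundy theorem, the Grundy value of a sum of independent games is the XOR of the component values.
Combined value = 7 ⊕ 1 = 6.

6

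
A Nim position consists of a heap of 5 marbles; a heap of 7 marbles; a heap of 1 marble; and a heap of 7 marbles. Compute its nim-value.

4

Compute the nim-sum pairwise:
5 XOR 7 = 2
2 XOR 1 = 3
3 XOR 7 = 4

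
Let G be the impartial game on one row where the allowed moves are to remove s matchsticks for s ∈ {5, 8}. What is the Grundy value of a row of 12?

2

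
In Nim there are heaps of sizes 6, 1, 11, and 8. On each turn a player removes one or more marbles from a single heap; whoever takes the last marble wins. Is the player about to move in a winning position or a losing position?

Write each in binary and XOR column by column:
  0110  (6)
  0001  (1)
  1011  (11)
  1000  (8)
  ----
  0100  (4)
The nim-sum is 4 ≠ 0, so this is an N-position: the player to move can win.

Winning position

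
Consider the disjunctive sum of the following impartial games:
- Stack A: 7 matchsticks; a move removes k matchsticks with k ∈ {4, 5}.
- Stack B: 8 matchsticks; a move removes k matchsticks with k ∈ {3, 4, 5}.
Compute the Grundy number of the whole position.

Grundy values for stack A (subtraction set {4, 5}):
g(0) = mex{} = 0
g(1) = mex{} = 0
g(2) = mex{} = 0
g(3) = mex{} = 0
g(4) = mex{0} = 1
g(5) = mex{0} = 1
g(6) = mex{0} = 1
g(7) = mex{0} = 1
So g(7) = 1.
For stack B, compute g(0), g(1), … with moves {3, 4, 5}:
g(0) = mex{} = 0
g(1) = mex{} = 0
g(2) = mex{} = 0
g(3) = mex{0} = 1
g(4) = mex{0} = 1
g(5) = mex{0} = 1
g(6) = mex{0,1} = 2
g(7) = mex{0,1} = 2
g(8) = mex{1} = 0
So g(8) = 0.
By the Sprague-Grundy theorem, the Grundy value of a sum of independent games is the XOR of the component values.
Combined value = 1 XOR 0 = 1.

1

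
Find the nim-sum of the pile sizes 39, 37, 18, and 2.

Compute the nim-sum pairwise:
39 XOR 37 = 2
2 XOR 18 = 16
16 XOR 2 = 18

18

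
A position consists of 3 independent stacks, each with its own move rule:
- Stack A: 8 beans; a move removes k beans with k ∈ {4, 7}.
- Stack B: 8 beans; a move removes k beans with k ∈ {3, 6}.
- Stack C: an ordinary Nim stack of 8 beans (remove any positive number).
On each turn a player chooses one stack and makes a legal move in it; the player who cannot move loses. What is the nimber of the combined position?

For stack A, compute g(0), g(1), … with moves {4, 7}:
k:     0  1  2  3  4  5  6  7  8
g(k):  0  0  0  0  1  1  1  1  2
So g(8) = 2.
Build the Grundy sequence for stack B with g(k) = mex{g(k−s) : s ∈ {3, 6}, s ≤ k}:
k:     0  1  2  3  4  5  6  7  8
g(k):  0  0  0  1  1  1  2  2  2
So g(8) = 2.
Stack C is a plain Nim stack of size 8, so its Grundy value is 8.
The value of a disjunctive sum is the nim-sum of the parts.
Combined value = 2 ⊕ 2 ⊕ 8 = 8.

8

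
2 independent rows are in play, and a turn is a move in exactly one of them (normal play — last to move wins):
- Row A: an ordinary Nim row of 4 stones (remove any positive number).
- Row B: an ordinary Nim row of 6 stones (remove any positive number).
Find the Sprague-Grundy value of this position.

2

Row A is a plain Nim row of size 4, so its Grundy value is 4.
Row B is a plain Nim row of size 6, so its Grundy value is 6.
The value of a disjunctive sum is the nim-sum of the parts.
Combined value = 4 XOR 6 = 2.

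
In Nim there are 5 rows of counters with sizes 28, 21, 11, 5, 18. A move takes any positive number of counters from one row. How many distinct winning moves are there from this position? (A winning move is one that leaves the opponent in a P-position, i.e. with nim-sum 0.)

Compute the nim-sum pairwise:
28 XOR 21 = 9
9 XOR 11 = 2
2 XOR 5 = 7
7 XOR 18 = 21
The overall nim-sum is X = 21. A row of size p has a winning move iff p XOR X < p (reduce it to p XOR X).
  28: 28 XOR 21 = 9 < 28 — winning move (to 9).
  21: 21 XOR 21 = 0 < 21 — winning move (to 0).
  11: 11 XOR 21 = 30 ≥ 11 — no move.
  5: 5 XOR 21 = 16 ≥ 5 — no move.
  18: 18 XOR 21 = 7 < 18 — winning move (to 7).
That gives 3 winning moves.

3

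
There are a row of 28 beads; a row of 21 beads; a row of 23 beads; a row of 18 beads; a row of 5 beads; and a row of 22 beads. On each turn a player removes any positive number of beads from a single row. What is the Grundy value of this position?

31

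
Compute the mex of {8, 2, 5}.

0

0 is not in the set, so the mex is 0.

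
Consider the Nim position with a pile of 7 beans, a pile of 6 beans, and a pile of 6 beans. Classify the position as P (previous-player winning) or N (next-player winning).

N-position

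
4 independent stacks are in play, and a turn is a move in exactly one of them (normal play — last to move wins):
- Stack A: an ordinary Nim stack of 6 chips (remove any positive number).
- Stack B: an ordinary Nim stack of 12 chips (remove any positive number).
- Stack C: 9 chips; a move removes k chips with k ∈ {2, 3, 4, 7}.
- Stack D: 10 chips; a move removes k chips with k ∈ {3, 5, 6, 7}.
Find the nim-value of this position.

14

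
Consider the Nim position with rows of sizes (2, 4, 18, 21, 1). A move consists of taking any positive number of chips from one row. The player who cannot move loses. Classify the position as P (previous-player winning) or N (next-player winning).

P-position

Compute the nim-sum pairwise:
2 XOR 4 = 6
6 XOR 18 = 20
20 XOR 21 = 1
1 XOR 1 = 0
The nim-sum is 0, so this is a P-position: the player to move is in a losing position under optimal play.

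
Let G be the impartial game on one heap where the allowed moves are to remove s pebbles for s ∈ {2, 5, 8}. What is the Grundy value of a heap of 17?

0

Compute g(0), g(1), … for moves {2, 5, 8}:
k:     0  1  2  3  4  5  6  7  8  9 10 11 12 13 14 15 16 17
g(k):  0  0  1  1  0  2  1  0  2  1  0  0  1  1  0  2  1  0
So g(17) = 0.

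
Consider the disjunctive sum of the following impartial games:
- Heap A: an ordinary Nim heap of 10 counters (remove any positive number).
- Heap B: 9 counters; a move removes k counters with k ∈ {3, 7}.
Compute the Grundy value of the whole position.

11

Heap A is a plain Nim heap of size 10, so its Grundy value is 10.
Build the Grundy sequence for heap B with g(k) = mex{g(k−s) : s ∈ {3, 7}, s ≤ k}:
k:     0  1  2  3  4  5  6  7  8  9
g(k):  0  0  0  1  1  1  0  2  2  1
So g(9) = 1.
By the Sprague-Grundy theorem, the Grundy value of a sum of independent games is the XOR of the component values.
Combined value = 10 XOR 1 = 11.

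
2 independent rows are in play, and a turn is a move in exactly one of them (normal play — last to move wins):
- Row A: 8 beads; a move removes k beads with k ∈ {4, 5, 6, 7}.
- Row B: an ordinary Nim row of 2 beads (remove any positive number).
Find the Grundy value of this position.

0

For row A, compute g(0), g(1), … with moves {4, 5, 6, 7}:
k:     0  1  2  3  4  5  6  7  8
g(k):  0  0  0  0  1  1  1  1  2
So g(8) = 2.
Row B is a plain Nim row of size 2, so its Grundy value is 2.
By the Sprague-Grundy theorem, the Grundy value of a sum of independent games is the XOR of the component values.
Combined value = 2 XOR 2 = 0.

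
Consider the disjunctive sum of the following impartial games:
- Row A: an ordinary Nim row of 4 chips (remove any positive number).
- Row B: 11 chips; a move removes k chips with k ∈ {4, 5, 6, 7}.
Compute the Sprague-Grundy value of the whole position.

4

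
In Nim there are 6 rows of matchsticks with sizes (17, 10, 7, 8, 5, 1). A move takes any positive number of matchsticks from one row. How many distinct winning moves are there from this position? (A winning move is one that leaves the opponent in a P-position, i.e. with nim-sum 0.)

1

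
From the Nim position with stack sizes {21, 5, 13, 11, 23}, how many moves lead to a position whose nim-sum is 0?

Compute the nim-sum pairwise:
21 ^ 5 = 16
16 ^ 13 = 29
29 ^ 11 = 22
22 ^ 23 = 1
The overall nim-sum is X = 1. A stack of size p has a winning move iff p XOR X < p (reduce it to p XOR X).
  21: 21 XOR 1 = 20 < 21 — winning move (to 20).
  5: 5 XOR 1 = 4 < 5 — winning move (to 4).
  13: 13 XOR 1 = 12 < 13 — winning move (to 12).
  11: 11 XOR 1 = 10 < 11 — winning move (to 10).
  23: 23 XOR 1 = 22 < 23 — winning move (to 22).
That gives 5 winning moves.

5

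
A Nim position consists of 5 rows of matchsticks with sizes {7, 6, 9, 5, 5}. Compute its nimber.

Compute the nim-sum pairwise:
7 ^ 6 = 1
1 ^ 9 = 8
8 ^ 5 = 13
13 ^ 5 = 8

8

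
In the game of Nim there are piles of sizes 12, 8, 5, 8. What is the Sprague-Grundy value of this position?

Nim-sum: 12 ⊕ 8 ⊕ 5 ⊕ 8 = 9.

9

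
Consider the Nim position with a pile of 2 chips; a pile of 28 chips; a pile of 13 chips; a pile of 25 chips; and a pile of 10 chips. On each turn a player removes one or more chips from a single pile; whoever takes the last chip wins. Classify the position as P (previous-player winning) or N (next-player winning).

P-position

Compute the nim-sum pairwise:
2 ⊕ 28 = 30
30 ⊕ 13 = 19
19 ⊕ 25 = 10
10 ⊕ 10 = 0
The nim-sum is 0, so this is a P-position: the player to move is in a losing position under optimal play.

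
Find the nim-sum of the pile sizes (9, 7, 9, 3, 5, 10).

Nim-sum: 9 XOR 7 XOR 9 XOR 3 XOR 5 XOR 10 = 11.

11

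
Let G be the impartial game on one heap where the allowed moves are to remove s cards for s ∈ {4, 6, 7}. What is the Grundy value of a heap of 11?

0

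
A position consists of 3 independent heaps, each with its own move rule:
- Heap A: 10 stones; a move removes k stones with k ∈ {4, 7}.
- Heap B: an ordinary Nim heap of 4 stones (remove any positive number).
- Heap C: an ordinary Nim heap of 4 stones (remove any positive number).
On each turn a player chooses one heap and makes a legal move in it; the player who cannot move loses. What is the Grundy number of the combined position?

Grundy values for heap A (subtraction set {4, 7}):
k:     0  1  2  3  4  5  6  7  8  9 10
g(k):  0  0  0  0  1  1  1  1  2  2  2
So g(10) = 2.
Heap B is a plain Nim heap of size 4, so its Grundy value is 4.
Heap C is a plain Nim heap of size 4, so its Grundy value is 4.
By the Sprague-Grundy theorem, the Grundy value of a sum of independent games is the XOR of the component values.
Combined value = 2 XOR 4 XOR 4 = 2.

2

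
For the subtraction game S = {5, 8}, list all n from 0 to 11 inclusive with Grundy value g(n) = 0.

0, 1, 2, 3, 4

Build the Grundy sequence with g(k) = mex{g(k−s) : s ∈ {5, 8}, s ≤ k}:
k:     0  1  2  3  4  5  6  7  8  9 10 11
g(k):  0  0  0  0  0  1  1  1  1  1  2  2
The P-positions (g = 0) in 0..11 are 0, 1, 2, 3, 4.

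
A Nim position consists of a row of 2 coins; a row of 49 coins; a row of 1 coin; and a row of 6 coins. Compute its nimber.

52

Compute the nim-sum pairwise:
2 XOR 49 = 51
51 XOR 1 = 50
50 XOR 6 = 52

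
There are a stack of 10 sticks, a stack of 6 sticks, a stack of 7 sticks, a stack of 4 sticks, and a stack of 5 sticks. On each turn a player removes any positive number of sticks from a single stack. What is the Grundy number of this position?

In binary:
  1010  (10)
  0110  (6)
  0111  (7)
  0100  (4)
  0101  (5)
  ----
  1010  (10)

10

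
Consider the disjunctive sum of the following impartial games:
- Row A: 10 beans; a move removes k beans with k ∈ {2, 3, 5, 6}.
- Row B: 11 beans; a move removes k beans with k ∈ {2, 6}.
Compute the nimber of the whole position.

0

For row A, compute g(0), g(1), … with moves {2, 3, 5, 6}:
g(0) = mex{} = 0
g(1) = mex{} = 0
g(2) = mex{0} = 1
g(3) = mex{0} = 1
g(4) = mex{0,1} = 2
g(5) = mex{0,1} = 2
g(6) = mex{0,1,2} = 3
g(7) = mex{0,1,2} = 3
g(8) = mex{1,2,3} = 0
g(9) = mex{1,2,3} = 0
g(10) = mex{0,2,3} = 1
So g(10) = 1.
Build the Grundy sequence for row B with g(k) = mex{g(k−s) : s ∈ {2, 6}, s ≤ k}:
k:     0  1  2  3  4  5  6  7  8  9 10 11
g(k):  0  0  1  1  0  0  1  1  0  0  1  1
So g(11) = 1.
By the Sprague-Grundy theorem, the Grundy value of a sum of independent games is the XOR of the component values.
Combined value = 1 ⊕ 1 = 0.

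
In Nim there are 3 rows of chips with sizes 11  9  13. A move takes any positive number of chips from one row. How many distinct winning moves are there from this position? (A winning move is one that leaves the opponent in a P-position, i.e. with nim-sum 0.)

Nim-sum: 11 ^ 9 ^ 13 = 15.
The overall nim-sum is X = 15. A row of size p has a winning move iff p XOR X < p (reduce it to p XOR X).
  11: 11 XOR 15 = 4 < 11 — winning move (to 4).
  9: 9 XOR 15 = 6 < 9 — winning move (to 6).
  13: 13 XOR 15 = 2 < 13 — winning move (to 2).
That gives 3 winning moves.

3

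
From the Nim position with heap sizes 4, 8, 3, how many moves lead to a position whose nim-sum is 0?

Bitwise XOR of the heap sizes:
  0100  (4)
  1000  (8)
  0011  (3)
  ----
  1111  (15)
The overall nim-sum is X = 15. A heap of size p has a winning move iff p XOR X < p (reduce it to p XOR X).
  4: 4 XOR 15 = 11 ≥ 4 — no move.
  8: 8 XOR 15 = 7 < 8 — winning move (to 7).
  3: 3 XOR 15 = 12 ≥ 3 — no move.
That gives 1 winning move.

1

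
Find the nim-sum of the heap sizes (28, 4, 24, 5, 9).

Nim-sum: 28 ⊕ 4 ⊕ 24 ⊕ 5 ⊕ 9 = 12.

12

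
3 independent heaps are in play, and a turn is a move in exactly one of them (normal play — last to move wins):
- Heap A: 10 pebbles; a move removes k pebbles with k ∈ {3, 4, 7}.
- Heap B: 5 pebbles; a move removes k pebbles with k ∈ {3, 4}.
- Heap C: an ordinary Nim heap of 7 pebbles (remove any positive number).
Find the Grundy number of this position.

Grundy values for heap A (subtraction set {3, 4, 7}):
k:     0  1  2  3  4  5  6  7  8  9 10
g(k):  0  0  0  1  1  1  2  2  2  3  0
So g(10) = 0.
Grundy values for heap B (subtraction set {3, 4}):
k:     0  1  2  3  4  5
g(k):  0  0  0  1  1  1
So g(5) = 1.
Heap C is a plain Nim heap of size 7, so its Grundy value is 7.
The value of a disjunctive sum is the nim-sum of the parts.
Combined value = 0 ⊕ 1 ⊕ 7 = 6.

6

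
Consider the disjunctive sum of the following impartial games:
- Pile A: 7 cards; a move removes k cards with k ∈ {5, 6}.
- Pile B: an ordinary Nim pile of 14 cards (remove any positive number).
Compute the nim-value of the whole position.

15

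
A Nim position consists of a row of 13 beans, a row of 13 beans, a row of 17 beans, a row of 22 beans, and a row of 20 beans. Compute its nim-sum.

19

In binary:
  01101  (13)
  01101  (13)
  10001  (17)
  10110  (22)
  10100  (20)
  -----
  10011  (19)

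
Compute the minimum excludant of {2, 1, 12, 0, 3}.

4

The values 0, 1, 2, 3 are all present; 4 is the first non-negative integer missing from the set.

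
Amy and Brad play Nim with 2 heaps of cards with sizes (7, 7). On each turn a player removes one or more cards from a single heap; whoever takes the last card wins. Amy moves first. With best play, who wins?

Compute the nim-sum pairwise:
7 XOR 7 = 0
The nim-sum is 0, so this is a P-position: the player to move is in a losing position under optimal play; Amy is about to move from it and so loses — Brad wins.

Brad wins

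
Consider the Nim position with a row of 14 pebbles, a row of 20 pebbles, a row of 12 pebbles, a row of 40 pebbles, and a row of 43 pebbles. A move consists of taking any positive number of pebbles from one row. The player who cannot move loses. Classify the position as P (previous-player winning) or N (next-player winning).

N-position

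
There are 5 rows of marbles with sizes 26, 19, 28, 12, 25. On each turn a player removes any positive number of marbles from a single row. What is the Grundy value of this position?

Compute the nim-sum pairwise:
26 XOR 19 = 9
9 XOR 28 = 21
21 XOR 12 = 25
25 XOR 25 = 0

0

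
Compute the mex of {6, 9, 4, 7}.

0

0 is not in the set, so the mex is 0.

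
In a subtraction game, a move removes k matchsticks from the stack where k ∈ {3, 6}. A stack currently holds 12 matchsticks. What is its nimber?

Build the Grundy sequence with g(k) = mex{g(k−s) : s ∈ {3, 6}, s ≤ k}:
k:     0  1  2  3  4  5  6  7  8  9 10 11 12
g(k):  0  0  0  1  1  1  2  2  2  0  0  0  1
So g(12) = 1.

1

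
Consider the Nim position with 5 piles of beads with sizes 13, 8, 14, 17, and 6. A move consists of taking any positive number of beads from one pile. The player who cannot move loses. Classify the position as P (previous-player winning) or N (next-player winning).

Bitwise XOR of the heap sizes:
  01101  (13)
  01000  (8)
  01110  (14)
  10001  (17)
  00110  (6)
  -----
  11100  (28)
The nim-sum is 28 ≠ 0, so this is an N-position: the player to move can win.

N-position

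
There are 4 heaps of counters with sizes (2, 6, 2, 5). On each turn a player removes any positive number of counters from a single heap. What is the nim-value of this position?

Nim-sum: 2 ^ 6 ^ 2 ^ 5 = 3.

3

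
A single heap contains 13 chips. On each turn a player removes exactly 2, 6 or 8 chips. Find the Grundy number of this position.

2

Compute g(0), g(1), … for moves {2, 6, 8}:
g(0) = mex{} = 0
g(1) = mex{} = 0
g(2) = mex{0} = 1
g(3) = mex{0} = 1
g(4) = mex{1} = 0
g(5) = mex{1} = 0
g(6) = mex{0} = 1
g(7) = mex{0} = 1
g(8) = mex{0,1} = 2
g(9) = mex{0,1} = 2
g(10) = mex{0,1,2} = 3
g(11) = mex{0,1,2} = 3
g(12) = mex{0,1,3} = 2
g(13) = mex{0,1,3} = 2
So g(13) = 2.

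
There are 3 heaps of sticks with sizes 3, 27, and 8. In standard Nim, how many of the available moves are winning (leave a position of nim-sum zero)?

Nim-sum: 3 XOR 27 XOR 8 = 16.
The overall nim-sum is X = 16. A heap of size p has a winning move iff p XOR X < p (reduce it to p XOR X).
  3: 3 XOR 16 = 19 ≥ 3 — no move.
  27: 27 XOR 16 = 11 < 27 — winning move (to 11).
  8: 8 XOR 16 = 24 ≥ 8 — no move.
That gives 1 winning move.

1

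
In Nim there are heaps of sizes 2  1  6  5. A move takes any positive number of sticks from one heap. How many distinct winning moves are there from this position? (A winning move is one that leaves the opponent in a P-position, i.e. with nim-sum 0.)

0

Nim-sum: 2 XOR 1 XOR 6 XOR 5 = 0.
The nim-sum is already 0, so every move leaves a nonzero nim-sum — there are no winning moves.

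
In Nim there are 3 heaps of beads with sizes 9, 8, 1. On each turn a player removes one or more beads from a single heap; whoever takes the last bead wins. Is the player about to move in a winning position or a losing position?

Losing position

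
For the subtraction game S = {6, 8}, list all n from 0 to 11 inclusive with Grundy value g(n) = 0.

0, 1, 2, 3, 4, 5

Compute g(0), g(1), … for moves {6, 8}:
g(0) = mex{} = 0
g(1) = mex{} = 0
g(2) = mex{} = 0
g(3) = mex{} = 0
g(4) = mex{} = 0
g(5) = mex{} = 0
g(6) = mex{0} = 1
g(7) = mex{0} = 1
g(8) = mex{0} = 1
g(9) = mex{0} = 1
g(10) = mex{0} = 1
g(11) = mex{0} = 1
The P-positions (g = 0) in 0..11 are 0, 1, 2, 3, 4, 5.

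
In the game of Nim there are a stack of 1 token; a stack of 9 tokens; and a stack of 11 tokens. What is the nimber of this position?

3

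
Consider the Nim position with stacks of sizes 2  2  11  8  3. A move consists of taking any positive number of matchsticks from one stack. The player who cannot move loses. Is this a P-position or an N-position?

P-position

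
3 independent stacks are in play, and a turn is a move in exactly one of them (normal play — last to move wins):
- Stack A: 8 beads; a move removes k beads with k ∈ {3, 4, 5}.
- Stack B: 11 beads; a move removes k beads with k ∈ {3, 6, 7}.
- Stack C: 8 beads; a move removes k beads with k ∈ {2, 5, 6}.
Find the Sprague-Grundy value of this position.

0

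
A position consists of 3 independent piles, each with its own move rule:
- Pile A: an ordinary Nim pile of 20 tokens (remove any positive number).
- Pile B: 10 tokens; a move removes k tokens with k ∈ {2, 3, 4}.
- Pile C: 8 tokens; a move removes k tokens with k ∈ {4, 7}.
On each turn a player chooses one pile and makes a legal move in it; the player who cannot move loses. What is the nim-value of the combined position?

20

Pile A is a plain Nim pile of size 20, so its Grundy value is 20.
Build the Grundy sequence for pile B with g(k) = mex{g(k−s) : s ∈ {2, 3, 4}, s ≤ k}:
g(0) = mex{} = 0
g(1) = mex{} = 0
g(2) = mex{0} = 1
g(3) = mex{0} = 1
g(4) = mex{0,1} = 2
g(5) = mex{0,1} = 2
g(6) = mex{1,2} = 0
g(7) = mex{1,2} = 0
g(8) = mex{0,2} = 1
g(9) = mex{0,2} = 1
g(10) = mex{0,1} = 2
So g(10) = 2.
For pile C, compute g(0), g(1), … with moves {4, 7}:
g(0) = mex{} = 0
g(1) = mex{} = 0
g(2) = mex{} = 0
g(3) = mex{} = 0
g(4) = mex{0} = 1
g(5) = mex{0} = 1
g(6) = mex{0} = 1
g(7) = mex{0} = 1
g(8) = mex{0,1} = 2
So g(8) = 2.
The value of a disjunctive sum is the nim-sum of the parts.
Combined value = 20 XOR 2 XOR 2 = 20.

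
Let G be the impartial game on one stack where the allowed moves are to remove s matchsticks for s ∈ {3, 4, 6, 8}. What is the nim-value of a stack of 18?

2

Grundy values for subtraction set {3, 4, 6, 8}:
k:     0  1  2  3  4  5  6  7  8  9 10 11 12 13 14 15 16 17 18
g(k):  0  0  0  1  1  1  2  2  2  3  3  0  0  0  1  1  1  2  2
So g(18) = 2.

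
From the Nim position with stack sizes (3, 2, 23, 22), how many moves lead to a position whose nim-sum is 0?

0

Compute the nim-sum pairwise:
3 ⊕ 2 = 1
1 ⊕ 23 = 22
22 ⊕ 22 = 0
The nim-sum is already 0, so every move leaves a nonzero nim-sum — there are no winning moves.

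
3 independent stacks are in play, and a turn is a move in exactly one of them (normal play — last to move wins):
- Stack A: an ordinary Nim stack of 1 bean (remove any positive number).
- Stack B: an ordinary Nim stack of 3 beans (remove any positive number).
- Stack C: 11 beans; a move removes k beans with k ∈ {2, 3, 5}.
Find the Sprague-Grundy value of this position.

0

Stack A is a plain Nim stack of size 1, so its Grundy value is 1.
Stack B is a plain Nim stack of size 3, so its Grundy value is 3.
Grundy values for stack C (subtraction set {2, 3, 5}):
k:     0  1  2  3  4  5  6  7  8  9 10 11
g(k):  0  0  1  1  2  2  3  0  0  1  1  2
So g(11) = 2.
The value of a disjunctive sum is the nim-sum of the parts.
Combined value = 1 XOR 3 XOR 2 = 0.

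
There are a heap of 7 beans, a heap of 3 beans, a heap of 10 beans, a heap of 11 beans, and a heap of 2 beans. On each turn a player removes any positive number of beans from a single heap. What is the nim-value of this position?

7

Compute the nim-sum pairwise:
7 ^ 3 = 4
4 ^ 10 = 14
14 ^ 11 = 5
5 ^ 2 = 7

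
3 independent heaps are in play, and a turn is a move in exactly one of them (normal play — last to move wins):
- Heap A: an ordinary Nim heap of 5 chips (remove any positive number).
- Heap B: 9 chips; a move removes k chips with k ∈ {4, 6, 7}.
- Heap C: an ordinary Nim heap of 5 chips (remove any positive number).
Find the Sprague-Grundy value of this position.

2

Heap A is a plain Nim heap of size 5, so its Grundy value is 5.
Build the Grundy sequence for heap B with g(k) = mex{g(k−s) : s ∈ {4, 6, 7}, s ≤ k}:
g(0) = mex{} = 0
g(1) = mex{} = 0
g(2) = mex{} = 0
g(3) = mex{} = 0
g(4) = mex{0} = 1
g(5) = mex{0} = 1
g(6) = mex{0} = 1
g(7) = mex{0} = 1
g(8) = mex{0,1} = 2
g(9) = mex{0,1} = 2
So g(9) = 2.
Heap C is a plain Nim heap of size 5, so its Grundy value is 5.
The value of a disjunctive sum is the nim-sum of the parts.
Combined value = 5 ⊕ 2 ⊕ 5 = 2.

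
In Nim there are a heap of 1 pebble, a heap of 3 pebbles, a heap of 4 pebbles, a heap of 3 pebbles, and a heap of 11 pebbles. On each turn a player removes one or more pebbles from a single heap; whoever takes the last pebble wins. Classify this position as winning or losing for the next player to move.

Winning position

In binary:
  0001  (1)
  0011  (3)
  0100  (4)
  0011  (3)
  1011  (11)
  ----
  1110  (14)
The nim-sum is 14 ≠ 0, so this is an N-position: the player to move can win.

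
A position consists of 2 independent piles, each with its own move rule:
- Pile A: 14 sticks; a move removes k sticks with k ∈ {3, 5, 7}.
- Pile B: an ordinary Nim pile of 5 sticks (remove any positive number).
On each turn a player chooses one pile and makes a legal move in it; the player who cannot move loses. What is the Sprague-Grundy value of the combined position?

4

Build the Grundy sequence for pile A with g(k) = mex{g(k−s) : s ∈ {3, 5, 7}, s ≤ k}:
g(0) = mex{} = 0
g(1) = mex{} = 0
g(2) = mex{} = 0
g(3) = mex{0} = 1
g(4) = mex{0} = 1
g(5) = mex{0} = 1
g(6) = mex{0,1} = 2
g(7) = mex{0,1} = 2
g(8) = mex{0,1} = 2
g(9) = mex{0,1,2} = 3
g(10) = mex{1,2} = 0
g(11) = mex{1,2} = 0
g(12) = mex{1,2,3} = 0
g(13) = mex{0,2} = 1
g(14) = mex{0,2,3} = 1
So g(14) = 1.
Pile B is a plain Nim pile of size 5, so its Grundy value is 5.
By the Sprague-Grundy theorem, the Grundy value of a sum of independent games is the XOR of the component values.
Combined value = 1 ⊕ 5 = 4.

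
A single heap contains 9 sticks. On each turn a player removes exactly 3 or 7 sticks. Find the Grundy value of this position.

Grundy values for subtraction set {3, 7}:
g(0) = mex{} = 0
g(1) = mex{} = 0
g(2) = mex{} = 0
g(3) = mex{0} = 1
g(4) = mex{0} = 1
g(5) = mex{0} = 1
g(6) = mex{1} = 0
g(7) = mex{0,1} = 2
g(8) = mex{0,1} = 2
g(9) = mex{0} = 1
So g(9) = 1.

1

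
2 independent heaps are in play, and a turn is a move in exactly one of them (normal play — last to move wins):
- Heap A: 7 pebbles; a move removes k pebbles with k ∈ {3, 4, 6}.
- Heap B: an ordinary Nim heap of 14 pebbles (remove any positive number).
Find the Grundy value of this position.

Build the Grundy sequence for heap A with g(k) = mex{g(k−s) : s ∈ {3, 4, 6}, s ≤ k}:
g(0) = mex{} = 0
g(1) = mex{} = 0
g(2) = mex{} = 0
g(3) = mex{0} = 1
g(4) = mex{0} = 1
g(5) = mex{0} = 1
g(6) = mex{0,1} = 2
g(7) = mex{0,1} = 2
So g(7) = 2.
Heap B is a plain Nim heap of size 14, so its Grundy value is 14.
By the Sprague-Grundy theorem, the Grundy value of a sum of independent games is the XOR of the component values.
Combined value = 2 XOR 14 = 12.

12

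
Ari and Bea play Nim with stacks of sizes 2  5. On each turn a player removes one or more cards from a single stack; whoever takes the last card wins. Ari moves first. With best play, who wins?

Ari wins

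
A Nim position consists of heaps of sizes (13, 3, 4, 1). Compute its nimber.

11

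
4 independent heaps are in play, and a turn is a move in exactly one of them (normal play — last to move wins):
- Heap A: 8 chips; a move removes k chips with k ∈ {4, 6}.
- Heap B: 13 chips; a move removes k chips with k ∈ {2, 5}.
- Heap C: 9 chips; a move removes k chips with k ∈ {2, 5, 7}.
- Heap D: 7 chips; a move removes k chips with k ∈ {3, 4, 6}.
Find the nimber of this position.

3

Grundy values for heap A (subtraction set {4, 6}):
g(0) = mex{} = 0
g(1) = mex{} = 0
g(2) = mex{} = 0
g(3) = mex{} = 0
g(4) = mex{0} = 1
g(5) = mex{0} = 1
g(6) = mex{0} = 1
g(7) = mex{0} = 1
g(8) = mex{0,1} = 2
So g(8) = 2.
For heap B, compute g(0), g(1), … with moves {2, 5}:
g(0) = mex{} = 0
g(1) = mex{} = 0
g(2) = mex{0} = 1
g(3) = mex{0} = 1
g(4) = mex{1} = 0
g(5) = mex{0,1} = 2
g(6) = mex{0} = 1
g(7) = mex{1,2} = 0
g(8) = mex{1} = 0
g(9) = mex{0} = 1
g(10) = mex{0,2} = 1
g(11) = mex{1} = 0
g(12) = mex{0,1} = 2
g(13) = mex{0} = 1
So g(13) = 1.
For heap C, compute g(0), g(1), … with moves {2, 5, 7}:
k:     0  1  2  3  4  5  6  7  8  9
g(k):  0  0  1  1  0  2  1  3  2  2
So g(9) = 2.
Grundy values for heap D (subtraction set {3, 4, 6}):
k:     0  1  2  3  4  5  6  7
g(k):  0  0  0  1  1  1  2  2
So g(7) = 2.
By the Sprague-Grundy theorem, the Grundy value of a sum of independent games is the XOR of the component values.
Combined value = 2 ⊕ 1 ⊕ 2 ⊕ 2 = 3.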